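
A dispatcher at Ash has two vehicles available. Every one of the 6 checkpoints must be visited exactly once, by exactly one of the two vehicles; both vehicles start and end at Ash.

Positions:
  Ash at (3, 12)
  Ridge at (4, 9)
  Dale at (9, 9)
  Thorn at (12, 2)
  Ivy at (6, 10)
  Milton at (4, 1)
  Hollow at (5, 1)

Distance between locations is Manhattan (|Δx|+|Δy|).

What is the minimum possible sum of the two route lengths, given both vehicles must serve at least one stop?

There are 2^5 − 1 = 31 ways to divide the 6 stops into two non-empty groups. For each, the best each vehicle can do is its own shortest tour through its group:
  {Ridge} + {Dale, Thorn, Ivy, Milton, Hollow}: 8 + 40 = 48
  {Dale} + {Ridge, Thorn, Ivy, Milton, Hollow}: 18 + 40 = 58
  {Ridge, Dale} + {Thorn, Ivy, Milton, Hollow}: 18 + 40 = 58
  {Thorn} + {Ridge, Dale, Ivy, Milton, Hollow}: 38 + 34 = 72
  {Ridge, Thorn} + {Dale, Ivy, Milton, Hollow}: 38 + 34 = 72
  {Dale, Thorn} + {Ridge, Ivy, Milton, Hollow}: 38 + 28 = 66
  … (31 splits in total)
Best: vehicle 1 Ash → Ridge → Ash = 8; vehicle 2 Ash → Ivy → Dale → Thorn → Hollow → Milton → Ash = 40; combined 48.

48 — the smallest possible combined total.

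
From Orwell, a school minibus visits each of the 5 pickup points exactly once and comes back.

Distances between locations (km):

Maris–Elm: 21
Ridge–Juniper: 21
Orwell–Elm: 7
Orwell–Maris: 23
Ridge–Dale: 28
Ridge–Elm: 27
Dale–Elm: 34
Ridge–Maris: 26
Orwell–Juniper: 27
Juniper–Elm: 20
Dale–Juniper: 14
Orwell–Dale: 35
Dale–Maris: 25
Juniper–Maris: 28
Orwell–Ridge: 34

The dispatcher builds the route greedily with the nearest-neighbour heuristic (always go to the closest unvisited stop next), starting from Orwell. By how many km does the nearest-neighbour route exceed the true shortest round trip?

From Orwell: Elm=7, Maris=23, Juniper=27, Ridge=34, Dale=35 → choose Elm (7).
From Elm: Juniper=20, Maris=21, Ridge=27, Dale=34 → choose Juniper (20).
From Juniper: Dale=14, Ridge=21, Maris=28 → choose Dale (14).
From Dale: Maris=25, Ridge=28 → choose Maris (25).
From Maris: Ridge=26 → choose Ridge (26).
NN route Orwell → Elm → Juniper → Dale → Maris → Ridge → Orwell costs 126.
Optimal: Orwell → Maris → Dale → Juniper → Ridge → Elm → Orwell costs 117 (by enumerating all 60 distinct tours).
Excess = 126 − 117 = 9.

Excess over optimum: 9 km.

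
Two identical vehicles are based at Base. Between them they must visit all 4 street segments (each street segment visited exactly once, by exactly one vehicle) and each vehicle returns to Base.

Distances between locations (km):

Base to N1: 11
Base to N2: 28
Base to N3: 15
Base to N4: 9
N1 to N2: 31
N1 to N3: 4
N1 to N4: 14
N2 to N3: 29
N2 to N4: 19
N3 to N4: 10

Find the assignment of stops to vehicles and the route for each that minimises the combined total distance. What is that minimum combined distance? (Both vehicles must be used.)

86 km — the smallest possible combined total.

There are 2^3 − 1 = 7 ways to divide the 4 stops into two non-empty groups. For each, the best each vehicle can do is its own shortest tour through its group:
  {N1} + {N2, N3, N4}: 22 + 72 = 94
  {N2} + {N1, N3, N4}: 56 + 34 = 90
  {N1, N2} + {N3, N4}: 70 + 34 = 104
  {N3} + {N1, N2, N4}: 30 + 70 = 100
  {N1, N3} + {N2, N4}: 30 + 56 = 86
  {N2, N3} + {N1, N4}: 72 + 34 = 106
  … (7 splits in total)
Best: vehicle 1 Base → N1 → N3 → Base = 30; vehicle 2 Base → N2 → N4 → Base = 56; combined 86.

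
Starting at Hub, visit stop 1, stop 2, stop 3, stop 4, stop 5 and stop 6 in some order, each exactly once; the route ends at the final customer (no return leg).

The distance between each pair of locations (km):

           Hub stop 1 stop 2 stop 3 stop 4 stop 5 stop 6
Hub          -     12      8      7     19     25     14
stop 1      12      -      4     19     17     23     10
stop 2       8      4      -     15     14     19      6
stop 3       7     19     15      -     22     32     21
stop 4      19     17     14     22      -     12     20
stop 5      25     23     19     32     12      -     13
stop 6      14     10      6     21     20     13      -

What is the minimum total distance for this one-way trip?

There are 6! = 720 possible orderings.
Hub→stop 1→stop 2→stop 3→stop 4→stop 5→stop 6: 12+4+15+22+12+13 = 78
Hub→stop 1→stop 2→stop 3→stop 4→stop 6→stop 5: 12+4+15+22+20+13 = 86
Hub→stop 1→stop 2→stop 3→stop 5→stop 4→stop 6: 12+4+15+32+12+20 = 95
Hub→stop 1→stop 2→stop 3→stop 5→stop 6→stop 4: 12+4+15+32+13+20 = 96
Hub→stop 1→stop 2→stop 3→stop 6→stop 4→stop 5: 12+4+15+21+20+12 = 84
Hub→stop 1→stop 2→stop 3→stop 6→stop 5→stop 4: 12+4+15+21+13+12 = 77
Hub→stop 1→stop 2→stop 4→stop 3→stop 5→stop 6: 12+4+14+22+32+13 = 97
Hub→stop 1→stop 2→stop 4→stop 3→stop 6→stop 5: 12+4+14+22+21+13 = 86
… (712 more)
Hub→stop 3→stop 1→stop 2→stop 6→stop 5→stop 4: 7+19+4+6+13+12 = 61  ← best
The minimum is 61.
One shortest path: Hub → stop 3 → stop 1 → stop 2 → stop 6 → stop 5 → stop 4.

Minimum one-way distance = 61 km.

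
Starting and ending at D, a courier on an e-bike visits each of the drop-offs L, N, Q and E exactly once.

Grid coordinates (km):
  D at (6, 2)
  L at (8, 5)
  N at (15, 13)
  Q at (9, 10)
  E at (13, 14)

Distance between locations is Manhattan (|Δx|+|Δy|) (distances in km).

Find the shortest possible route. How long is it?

Shortest round trip = 42 km.

There are 12 distinct closed tours to check (reversals are equivalent).
D - L - N - Q - E - D: 5+15+9+8+19 = 56
D - L - N - E - Q - D: 5+15+3+8+11 = 42
D - L - Q - N - E - D: 5+6+9+3+19 = 42
D - L - Q - E - N - D: 5+6+8+3+20 = 42
D - L - E - N - Q - D: 5+14+3+9+11 = 42
D - L - E - Q - N - D: 5+14+8+9+20 = 56
D - N - L - Q - E - D: 20+15+6+8+19 = 68
D - N - L - E - Q - D: 20+15+14+8+11 = 68
D - N - Q - L - E - D: 20+9+6+14+19 = 68
D - N - E - L - Q - D: 20+3+14+6+11 = 54
D - Q - L - N - E - D: 11+6+15+3+19 = 54
D - Q - N - L - E - D: 11+9+15+14+19 = 68
The minimum is 42.
One optimal route: D → L → N → E → Q → D (or its reverse).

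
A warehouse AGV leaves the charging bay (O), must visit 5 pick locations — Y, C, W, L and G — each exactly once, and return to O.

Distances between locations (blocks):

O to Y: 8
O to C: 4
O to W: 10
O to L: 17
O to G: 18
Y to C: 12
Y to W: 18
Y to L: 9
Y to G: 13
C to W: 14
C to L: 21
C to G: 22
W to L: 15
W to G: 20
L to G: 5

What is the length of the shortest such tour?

O → Y → C → W → L → G → O: 8+12+14+15+5+18 = 72
O → Y → C → W → G → L → O: 8+12+14+20+5+17 = 76
O → Y → C → L → W → G → O: 8+12+21+15+20+18 = 94
O → Y → C → L → G → W → O: 8+12+21+5+20+10 = 76
O → Y → C → G → W → L → O: 8+12+22+20+15+17 = 94
O → Y → C → G → L → W → O: 8+12+22+5+15+10 = 72
O → Y → W → C → L → G → O: 8+18+14+21+5+18 = 84
O → Y → W → C → G → L → O: 8+18+14+22+5+17 = 84
O → Y → W → L → C → G → O: 8+18+15+21+22+18 = 102
O → Y → W → L → G → C → O: 8+18+15+5+22+4 = 72
O → Y → W → G → C → L → O: 8+18+20+22+21+17 = 106
O → Y → W → G → L → C → O: 8+18+20+5+21+4 = 76
O → Y → L → C → W → G → O: 8+9+21+14+20+18 = 90
O → Y → L → C → G → W → O: 8+9+21+22+20+10 = 90
… (46 more)
O → Y → G → L → W → C → O: 8+13+5+15+14+4 = 59  ← best
The minimum is 59.
One optimal route: O → Y → G → L → W → C → O (or its reverse).

Shortest round trip = 59 blocks.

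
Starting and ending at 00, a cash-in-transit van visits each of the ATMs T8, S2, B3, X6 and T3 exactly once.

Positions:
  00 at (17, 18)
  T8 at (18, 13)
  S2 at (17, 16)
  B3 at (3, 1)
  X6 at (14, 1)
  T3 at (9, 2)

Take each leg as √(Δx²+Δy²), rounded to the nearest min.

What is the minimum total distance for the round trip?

There are 60 distinct closed tours to check (reversals are equivalent).
00-T8-S2-B3-X6-T3-00: 5+3+21+11+5+18 = 63
00-T8-S2-B3-T3-X6-00: 5+3+21+6+5+17 = 57
00-T8-S2-X6-B3-T3-00: 5+3+15+11+6+18 = 58
00-T8-S2-X6-T3-B3-00: 5+3+15+5+6+22 = 56
00-T8-S2-T3-B3-X6-00: 5+3+16+6+11+17 = 58
00-T8-S2-T3-X6-B3-00: 5+3+16+5+11+22 = 62
00-T8-B3-S2-X6-T3-00: 5+19+21+15+5+18 = 83
00-T8-B3-S2-T3-X6-00: 5+19+21+16+5+17 = 83
00-T8-B3-X6-S2-T3-00: 5+19+11+15+16+18 = 84
00-T8-B3-X6-T3-S2-00: 5+19+11+5+16+2 = 58
00-T8-B3-T3-S2-X6-00: 5+19+6+16+15+17 = 78
00-T8-B3-T3-X6-S2-00: 5+19+6+5+15+2 = 52
00-T8-X6-S2-B3-T3-00: 5+13+15+21+6+18 = 78
00-T8-X6-S2-T3-B3-00: 5+13+15+16+6+22 = 77
… (46 more)
00-S2-T8-X6-T3-B3-00: 2+3+13+5+6+22 = 51  ← best
The minimum is 51.
One optimal route: 00 → S2 → T8 → X6 → T3 → B3 → 00 (or its reverse).

Shortest round trip = 51 min.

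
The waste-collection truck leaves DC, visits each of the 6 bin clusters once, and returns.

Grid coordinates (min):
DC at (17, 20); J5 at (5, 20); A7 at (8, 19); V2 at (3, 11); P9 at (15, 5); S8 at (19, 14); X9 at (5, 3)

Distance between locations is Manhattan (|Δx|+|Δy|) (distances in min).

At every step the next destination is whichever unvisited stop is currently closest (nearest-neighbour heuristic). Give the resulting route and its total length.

From DC: distances to unvisited — S8=8, A7=10, J5=12, P9=17, V2=23, X9=29. Nearest is S8 (8).
From S8: distances to unvisited — P9=13, A7=16, V2=19, J5=20, X9=25. Nearest is P9 (13).
From P9: distances to unvisited — X9=12, V2=18, A7=21, J5=25. Nearest is X9 (12).
From X9: distances to unvisited — V2=10, J5=17, A7=19. Nearest is V2 (10).
From V2: distances to unvisited — J5=11, A7=13. Nearest is J5 (11).
From J5: distances to unvisited — A7=4. Nearest is A7 (4).
Return A7→DC: 10.
Total = 8 + 13 + 12 + 10 + 11 + 4 + 10 = 68.

Nearest-neighbour total = 68 min; route DC → S8 → P9 → X9 → V2 → J5 → A7 → DC.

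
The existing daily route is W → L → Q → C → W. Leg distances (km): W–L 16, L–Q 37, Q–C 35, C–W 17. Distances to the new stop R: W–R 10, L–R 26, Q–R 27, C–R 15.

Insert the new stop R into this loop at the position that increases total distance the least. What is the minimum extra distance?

Insertion cost between consecutive stops i–j is d(i,R) + d(R,j) − d(i,j):
  between W and L: 10 + 26 − 16 = 20
  between L and Q: 26 + 27 − 37 = 16
  between Q and C: 27 + 15 − 35 = 7
  between C and W: 15 + 10 − 17 = 8
Cheapest insertion is between Q and C, adding 7.
New total = 105 + 7 = 112.

Adding 7 km by placing R on the Q–C leg.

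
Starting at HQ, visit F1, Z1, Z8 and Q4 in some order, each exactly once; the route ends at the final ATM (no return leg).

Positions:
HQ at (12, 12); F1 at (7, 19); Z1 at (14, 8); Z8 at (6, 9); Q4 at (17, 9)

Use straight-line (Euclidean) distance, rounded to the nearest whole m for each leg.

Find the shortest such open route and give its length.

Shortest open route: 27 m.

There are 4! = 24 possible orderings.
HQ→F1→Z1→Z8→Q4: 9+13+8+11 = 41
HQ→F1→Z1→Q4→Z8: 9+13+3+11 = 36
HQ→F1→Z8→Z1→Q4: 9+10+8+3 = 30
HQ→F1→Z8→Q4→Z1: 9+10+11+3 = 33
HQ→F1→Q4→Z1→Z8: 9+14+3+8 = 34
HQ→F1→Q4→Z8→Z1: 9+14+11+8 = 42
HQ→Z1→F1→Z8→Q4: 4+13+10+11 = 38
HQ→Z1→F1→Q4→Z8: 4+13+14+11 = 42
HQ→Z1→Z8→F1→Q4: 4+8+10+14 = 36
HQ→Z1→Z8→Q4→F1: 4+8+11+14 = 37
HQ→Z1→Q4→F1→Z8: 4+3+14+10 = 31
HQ→Z1→Q4→Z8→F1: 4+3+11+10 = 28
HQ→Z8→F1→Z1→Q4: 7+10+13+3 = 33
HQ→Z8→F1→Q4→Z1: 7+10+14+3 = 34
… (10 more)
HQ→Q4→Z1→Z8→F1: 6+3+8+10 = 27  ← best
The minimum is 27.
One shortest path: HQ → Q4 → Z1 → Z8 → F1.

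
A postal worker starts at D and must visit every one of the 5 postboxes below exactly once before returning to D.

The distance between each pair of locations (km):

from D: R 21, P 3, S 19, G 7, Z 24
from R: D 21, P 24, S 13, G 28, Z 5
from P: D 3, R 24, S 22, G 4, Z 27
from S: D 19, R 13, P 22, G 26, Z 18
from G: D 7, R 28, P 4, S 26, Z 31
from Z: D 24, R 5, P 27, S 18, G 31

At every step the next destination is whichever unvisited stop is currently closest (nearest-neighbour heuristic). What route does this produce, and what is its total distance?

From D: distances to unvisited — P=3, G=7, S=19, R=21, Z=24. Nearest is P (3).
From P: distances to unvisited — G=4, S=22, R=24, Z=27. Nearest is G (4).
From G: distances to unvisited — S=26, R=28, Z=31. Nearest is S (26).
From S: distances to unvisited — R=13, Z=18. Nearest is R (13).
From R: distances to unvisited — Z=5. Nearest is Z (5).
Return Z→D: 24.
Total = 3 + 4 + 26 + 13 + 5 + 24 = 75.

Total distance 75 km via the nearest-neighbour route D → P → G → S → R → Z → D.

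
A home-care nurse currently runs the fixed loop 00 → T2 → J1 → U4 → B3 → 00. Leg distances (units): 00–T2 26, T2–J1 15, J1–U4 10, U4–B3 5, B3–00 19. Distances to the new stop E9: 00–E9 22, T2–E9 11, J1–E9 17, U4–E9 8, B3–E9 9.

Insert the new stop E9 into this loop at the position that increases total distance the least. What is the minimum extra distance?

Minimum extra distance: 7, inserting E9 between 00 and T2.

Insertion cost between consecutive stops i–j is d(i,E9) + d(E9,j) − d(i,j):
  between 00 and T2: 22 + 11 − 26 = 7
  between T2 and J1: 11 + 17 − 15 = 13
  between J1 and U4: 17 + 8 − 10 = 15
  between U4 and B3: 8 + 9 − 5 = 12
  between B3 and 00: 9 + 22 − 19 = 12
Cheapest insertion is between 00 and T2, adding 7.
New total = 75 + 7 = 82.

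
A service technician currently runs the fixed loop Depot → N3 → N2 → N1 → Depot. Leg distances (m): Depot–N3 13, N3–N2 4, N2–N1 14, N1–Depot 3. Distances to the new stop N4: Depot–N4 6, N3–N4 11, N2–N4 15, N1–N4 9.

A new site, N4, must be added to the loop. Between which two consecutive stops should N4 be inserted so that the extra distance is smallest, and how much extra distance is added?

Adding 4 m by placing N4 on the Depot–N3 leg.

Insertion cost between consecutive stops i–j is d(i,N4) + d(N4,j) − d(i,j):
  between Depot and N3: 6 + 11 − 13 = 4
  between N3 and N2: 11 + 15 − 4 = 22
  between N2 and N1: 15 + 9 − 14 = 10
  between N1 and Depot: 9 + 6 − 3 = 12
Cheapest insertion is between Depot and N3, adding 4.
New total = 34 + 4 = 38.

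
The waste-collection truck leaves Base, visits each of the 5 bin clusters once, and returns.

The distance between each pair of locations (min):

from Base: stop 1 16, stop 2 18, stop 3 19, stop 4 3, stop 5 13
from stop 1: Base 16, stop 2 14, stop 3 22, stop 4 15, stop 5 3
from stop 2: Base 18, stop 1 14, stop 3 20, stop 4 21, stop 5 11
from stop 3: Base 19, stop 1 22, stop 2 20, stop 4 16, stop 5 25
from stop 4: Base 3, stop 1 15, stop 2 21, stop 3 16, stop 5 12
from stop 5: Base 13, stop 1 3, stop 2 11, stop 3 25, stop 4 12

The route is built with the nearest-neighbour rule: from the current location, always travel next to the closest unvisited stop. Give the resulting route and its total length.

From Base: distances to unvisited — stop 4=3, stop 5=13, stop 1=16, stop 2=18, stop 3=19. Nearest is stop 4 (3).
From stop 4: distances to unvisited — stop 5=12, stop 1=15, stop 3=16, stop 2=21. Nearest is stop 5 (12).
From stop 5: distances to unvisited — stop 1=3, stop 2=11, stop 3=25. Nearest is stop 1 (3).
From stop 1: distances to unvisited — stop 2=14, stop 3=22. Nearest is stop 2 (14).
From stop 2: distances to unvisited — stop 3=20. Nearest is stop 3 (20).
Return stop 3→Base: 19.
Total = 3 + 12 + 3 + 14 + 20 + 19 = 71.

Nearest-neighbour total = 71 min; route Base → stop 4 → stop 5 → stop 1 → stop 2 → stop 3 → Base.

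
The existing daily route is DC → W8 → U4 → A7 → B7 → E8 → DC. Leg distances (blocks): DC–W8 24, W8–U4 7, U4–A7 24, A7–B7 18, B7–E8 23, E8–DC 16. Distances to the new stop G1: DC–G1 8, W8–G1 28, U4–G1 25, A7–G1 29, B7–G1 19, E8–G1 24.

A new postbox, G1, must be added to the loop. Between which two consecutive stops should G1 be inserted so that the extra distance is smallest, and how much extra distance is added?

Minimum extra distance: 12 blocks, inserting G1 between DC and W8.

Insertion cost between consecutive stops i–j is d(i,G1) + d(G1,j) − d(i,j):
  between DC and W8: 8 + 28 − 24 = 12
  between W8 and U4: 28 + 25 − 7 = 46
  between U4 and A7: 25 + 29 − 24 = 30
  between A7 and B7: 29 + 19 − 18 = 30
  between B7 and E8: 19 + 24 − 23 = 20
  between E8 and DC: 24 + 8 − 16 = 16
Cheapest insertion is between DC and W8, adding 12.
New total = 112 + 12 = 124.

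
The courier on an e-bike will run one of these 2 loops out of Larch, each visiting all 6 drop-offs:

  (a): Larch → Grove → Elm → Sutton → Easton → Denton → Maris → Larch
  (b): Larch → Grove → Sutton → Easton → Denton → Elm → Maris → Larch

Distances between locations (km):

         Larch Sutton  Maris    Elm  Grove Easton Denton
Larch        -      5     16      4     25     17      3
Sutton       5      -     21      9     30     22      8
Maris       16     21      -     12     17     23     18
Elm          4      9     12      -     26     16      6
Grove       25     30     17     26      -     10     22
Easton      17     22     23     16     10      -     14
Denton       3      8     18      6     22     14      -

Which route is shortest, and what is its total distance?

(a): 25 + 26 + 9 + 22 + 14 + 18 + 16 = 130
(b): 25 + 30 + 22 + 14 + 6 + 12 + 16 = 125

Shortest is (b), total 125 km.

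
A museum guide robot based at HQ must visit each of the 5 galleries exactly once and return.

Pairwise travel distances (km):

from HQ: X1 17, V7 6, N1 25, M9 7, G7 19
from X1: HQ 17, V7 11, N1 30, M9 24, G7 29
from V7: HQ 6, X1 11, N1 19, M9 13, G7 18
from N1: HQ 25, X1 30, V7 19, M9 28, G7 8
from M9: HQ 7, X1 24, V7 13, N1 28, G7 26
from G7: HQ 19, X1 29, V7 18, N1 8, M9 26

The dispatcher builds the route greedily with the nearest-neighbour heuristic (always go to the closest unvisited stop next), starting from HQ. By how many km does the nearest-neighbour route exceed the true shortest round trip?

From HQ: V7=6, M9=7, X1=17, G7=19, N1=25 → choose V7 (6).
From V7: X1=11, M9=13, G7=18, N1=19 → choose X1 (11).
From X1: M9=24, G7=29, N1=30 → choose M9 (24).
From M9: G7=26, N1=28 → choose G7 (26).
From G7: N1=8 → choose N1 (8).
NN route HQ → V7 → X1 → M9 → G7 → N1 → HQ costs 100.
Optimal: HQ → X1 → V7 → N1 → G7 → M9 → HQ costs 88 (by enumerating all 60 distinct tours).
Excess = 100 − 88 = 12.

12 km longer than the optimal tour.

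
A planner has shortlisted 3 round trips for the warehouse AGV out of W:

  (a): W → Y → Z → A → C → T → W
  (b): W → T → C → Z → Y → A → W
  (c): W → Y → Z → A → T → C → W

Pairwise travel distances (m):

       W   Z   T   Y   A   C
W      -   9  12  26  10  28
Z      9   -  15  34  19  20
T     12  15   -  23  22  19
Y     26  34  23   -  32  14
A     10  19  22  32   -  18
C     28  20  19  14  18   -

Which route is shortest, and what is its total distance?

(a): 26 + 34 + 19 + 18 + 19 + 12 = 128
(b): 12 + 19 + 20 + 34 + 32 + 10 = 127
(c): 26 + 34 + 19 + 22 + 19 + 28 = 148

Shortest is (b), total 127 m.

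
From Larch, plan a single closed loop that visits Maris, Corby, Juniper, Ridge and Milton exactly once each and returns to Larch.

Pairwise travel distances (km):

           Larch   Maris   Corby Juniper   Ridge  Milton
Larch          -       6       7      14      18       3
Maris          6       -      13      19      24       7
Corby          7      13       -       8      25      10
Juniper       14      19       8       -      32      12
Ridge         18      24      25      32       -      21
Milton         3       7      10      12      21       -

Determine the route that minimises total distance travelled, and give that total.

Larch → Maris → Corby → Juniper → Ridge → Milton → Larch: 6+13+8+32+21+3 = 83
Larch → Maris → Corby → Juniper → Milton → Ridge → Larch: 6+13+8+12+21+18 = 78
Larch → Maris → Corby → Ridge → Juniper → Milton → Larch: 6+13+25+32+12+3 = 91
Larch → Maris → Corby → Ridge → Milton → Juniper → Larch: 6+13+25+21+12+14 = 91
Larch → Maris → Corby → Milton → Juniper → Ridge → Larch: 6+13+10+12+32+18 = 91
Larch → Maris → Corby → Milton → Ridge → Juniper → Larch: 6+13+10+21+32+14 = 96
Larch → Maris → Juniper → Corby → Ridge → Milton → Larch: 6+19+8+25+21+3 = 82
Larch → Maris → Juniper → Corby → Milton → Ridge → Larch: 6+19+8+10+21+18 = 82
Larch → Maris → Juniper → Ridge → Corby → Milton → Larch: 6+19+32+25+10+3 = 95
Larch → Maris → Juniper → Ridge → Milton → Corby → Larch: 6+19+32+21+10+7 = 95
Larch → Maris → Juniper → Milton → Corby → Ridge → Larch: 6+19+12+10+25+18 = 90
Larch → Maris → Juniper → Milton → Ridge → Corby → Larch: 6+19+12+21+25+7 = 90
Larch → Maris → Ridge → Corby → Juniper → Milton → Larch: 6+24+25+8+12+3 = 78
Larch → Maris → Ridge → Corby → Milton → Juniper → Larch: 6+24+25+10+12+14 = 91
… (46 more)
Larch → Maris → Milton → Juniper → Corby → Ridge → Larch: 6+7+12+8+25+18 = 76  ← best
The minimum is 76.
One optimal route: Larch → Maris → Milton → Juniper → Corby → Ridge → Larch (or its reverse).

76 km — the shortest possible round trip.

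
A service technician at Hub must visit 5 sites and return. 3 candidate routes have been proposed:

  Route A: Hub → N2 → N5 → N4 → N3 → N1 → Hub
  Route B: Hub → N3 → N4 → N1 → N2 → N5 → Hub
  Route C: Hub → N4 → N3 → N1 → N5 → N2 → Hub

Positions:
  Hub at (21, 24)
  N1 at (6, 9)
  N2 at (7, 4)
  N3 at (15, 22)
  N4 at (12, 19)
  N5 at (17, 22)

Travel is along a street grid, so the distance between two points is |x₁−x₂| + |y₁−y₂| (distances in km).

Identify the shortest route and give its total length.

70 km — Route B is the shortest.

Route A: 34 + 28 + 8 + 6 + 22 + 30 = 128
Route B: 8 + 6 + 16 + 6 + 28 + 6 = 70
Route C: 14 + 6 + 22 + 24 + 28 + 34 = 128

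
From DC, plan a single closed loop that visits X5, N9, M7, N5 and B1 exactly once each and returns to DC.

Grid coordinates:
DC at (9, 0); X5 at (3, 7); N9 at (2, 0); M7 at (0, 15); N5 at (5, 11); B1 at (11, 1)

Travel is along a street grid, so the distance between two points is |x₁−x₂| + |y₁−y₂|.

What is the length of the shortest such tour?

DC → X5 → N9 → M7 → N5 → B1 → DC: 13+8+17+9+16+3 = 66
DC → X5 → N9 → M7 → B1 → N5 → DC: 13+8+17+25+16+15 = 94
DC → X5 → N9 → N5 → M7 → B1 → DC: 13+8+14+9+25+3 = 72
DC → X5 → N9 → N5 → B1 → M7 → DC: 13+8+14+16+25+24 = 100
DC → X5 → N9 → B1 → M7 → N5 → DC: 13+8+10+25+9+15 = 80
DC → X5 → N9 → B1 → N5 → M7 → DC: 13+8+10+16+9+24 = 80
DC → X5 → M7 → N9 → N5 → B1 → DC: 13+11+17+14+16+3 = 74
DC → X5 → M7 → N9 → B1 → N5 → DC: 13+11+17+10+16+15 = 82
DC → X5 → M7 → N5 → N9 → B1 → DC: 13+11+9+14+10+3 = 60
DC → X5 → M7 → N5 → B1 → N9 → DC: 13+11+9+16+10+7 = 66
DC → X5 → M7 → B1 → N9 → N5 → DC: 13+11+25+10+14+15 = 88
DC → X5 → M7 → B1 → N5 → N9 → DC: 13+11+25+16+14+7 = 86
DC → X5 → N5 → N9 → M7 → B1 → DC: 13+6+14+17+25+3 = 78
DC → X5 → N5 → N9 → B1 → M7 → DC: 13+6+14+10+25+24 = 92
… (46 more)
DC → N9 → X5 → M7 → N5 → B1 → DC: 7+8+11+9+16+3 = 54  ← best
The minimum is 54.
One optimal route: DC → N9 → X5 → M7 → N5 → B1 → DC (or its reverse).

Minimum total distance: 54.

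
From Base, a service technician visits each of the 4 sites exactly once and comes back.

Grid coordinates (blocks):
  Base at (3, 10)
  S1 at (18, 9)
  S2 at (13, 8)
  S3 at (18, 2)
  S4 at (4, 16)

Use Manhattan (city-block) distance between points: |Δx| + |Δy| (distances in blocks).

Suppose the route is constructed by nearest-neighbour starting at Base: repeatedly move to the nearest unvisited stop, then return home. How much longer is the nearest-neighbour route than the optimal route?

The nearest-neighbour route is 2 blocks longer than optimal.

From Base: S4=7, S2=12, S1=16, S3=23 → choose S4 (7).
From S4: S2=17, S1=21, S3=28 → choose S2 (17).
From S2: S1=6, S3=11 → choose S1 (6).
From S1: S3=7 → choose S3 (7).
NN route Base → S4 → S2 → S1 → S3 → Base costs 60.
Optimal: Base → S1 → S3 → S2 → S4 → Base costs 58 (by enumerating all 12 distinct tours).
Excess = 60 − 58 = 2.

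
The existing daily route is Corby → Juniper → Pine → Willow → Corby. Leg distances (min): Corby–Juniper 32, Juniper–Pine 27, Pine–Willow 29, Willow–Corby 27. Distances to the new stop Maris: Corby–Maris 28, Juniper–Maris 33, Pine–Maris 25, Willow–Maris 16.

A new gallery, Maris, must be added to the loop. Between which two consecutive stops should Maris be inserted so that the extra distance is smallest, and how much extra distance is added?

Insertion cost between consecutive stops i–j is d(i,Maris) + d(Maris,j) − d(i,j):
  between Corby and Juniper: 28 + 33 − 32 = 29
  between Juniper and Pine: 33 + 25 − 27 = 31
  between Pine and Willow: 25 + 16 − 29 = 12
  between Willow and Corby: 16 + 28 − 27 = 17
Cheapest insertion is between Pine and Willow, adding 12.
New total = 115 + 12 = 127.

Adding 12 min by placing Maris on the Pine–Willow leg.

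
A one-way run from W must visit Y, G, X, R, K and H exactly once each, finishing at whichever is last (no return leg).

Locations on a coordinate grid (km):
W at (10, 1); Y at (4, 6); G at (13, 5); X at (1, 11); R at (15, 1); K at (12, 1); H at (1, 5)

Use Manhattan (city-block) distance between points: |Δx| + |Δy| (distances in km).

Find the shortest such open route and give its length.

31 km — the minimum one-way total.

There are 6! = 720 possible orderings.
W - Y - G - X - R - K - H: 11+10+18+24+3+15 = 81
W - Y - G - X - R - H - K: 11+10+18+24+18+15 = 96
W - Y - G - X - K - R - H: 11+10+18+21+3+18 = 81
W - Y - G - X - K - H - R: 11+10+18+21+15+18 = 93
W - Y - G - X - H - R - K: 11+10+18+6+18+3 = 66
W - Y - G - X - H - K - R: 11+10+18+6+15+3 = 63
W - Y - G - R - X - K - H: 11+10+6+24+21+15 = 87
W - Y - G - R - X - H - K: 11+10+6+24+6+15 = 72
… (712 more)
W - K - R - G - Y - H - X: 2+3+6+10+4+6 = 31  ← best
The minimum is 31.
One shortest path: W → K → R → G → Y → H → X.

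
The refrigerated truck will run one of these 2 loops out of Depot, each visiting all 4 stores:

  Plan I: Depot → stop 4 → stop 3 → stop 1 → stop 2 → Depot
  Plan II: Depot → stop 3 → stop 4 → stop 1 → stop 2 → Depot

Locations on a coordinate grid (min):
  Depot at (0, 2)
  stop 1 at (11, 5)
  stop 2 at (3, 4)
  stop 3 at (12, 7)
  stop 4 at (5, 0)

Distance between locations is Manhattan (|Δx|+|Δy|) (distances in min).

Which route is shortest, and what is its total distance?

Plan I: 7 + 14 + 3 + 9 + 5 = 38
Plan II: 17 + 14 + 11 + 9 + 5 = 56

38 min — Plan I is the shortest.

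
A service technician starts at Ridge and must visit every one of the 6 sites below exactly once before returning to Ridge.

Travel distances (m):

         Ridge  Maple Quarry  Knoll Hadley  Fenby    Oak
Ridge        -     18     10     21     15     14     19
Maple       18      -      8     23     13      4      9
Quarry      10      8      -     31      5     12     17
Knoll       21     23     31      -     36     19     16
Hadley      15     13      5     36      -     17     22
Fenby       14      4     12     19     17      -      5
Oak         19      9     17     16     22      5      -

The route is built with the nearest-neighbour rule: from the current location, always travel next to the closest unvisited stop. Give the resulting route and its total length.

Total distance 74 m via the nearest-neighbour route Ridge → Quarry → Hadley → Maple → Fenby → Oak → Knoll → Ridge.

From Ridge: distances to unvisited — Quarry=10, Fenby=14, Hadley=15, Maple=18, Oak=19, Knoll=21. Nearest is Quarry (10).
From Quarry: distances to unvisited — Hadley=5, Maple=8, Fenby=12, Oak=17, Knoll=31. Nearest is Hadley (5).
From Hadley: distances to unvisited — Maple=13, Fenby=17, Oak=22, Knoll=36. Nearest is Maple (13).
From Maple: distances to unvisited — Fenby=4, Oak=9, Knoll=23. Nearest is Fenby (4).
From Fenby: distances to unvisited — Oak=5, Knoll=19. Nearest is Oak (5).
From Oak: distances to unvisited — Knoll=16. Nearest is Knoll (16).
Return Knoll→Ridge: 21.
Total = 10 + 5 + 13 + 4 + 5 + 16 + 21 = 74.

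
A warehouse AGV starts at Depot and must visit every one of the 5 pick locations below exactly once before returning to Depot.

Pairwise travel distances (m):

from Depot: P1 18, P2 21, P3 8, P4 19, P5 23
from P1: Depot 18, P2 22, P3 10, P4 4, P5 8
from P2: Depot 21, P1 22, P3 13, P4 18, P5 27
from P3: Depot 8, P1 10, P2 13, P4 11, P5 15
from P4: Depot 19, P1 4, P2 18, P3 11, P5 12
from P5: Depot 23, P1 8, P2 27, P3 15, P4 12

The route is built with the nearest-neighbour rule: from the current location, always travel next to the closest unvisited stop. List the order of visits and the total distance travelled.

From Depot: distances to unvisited — P3=8, P1=18, P4=19, P2=21, P5=23. Nearest is P3 (8).
From P3: distances to unvisited — P1=10, P4=11, P2=13, P5=15. Nearest is P1 (10).
From P1: distances to unvisited — P4=4, P5=8, P2=22. Nearest is P4 (4).
From P4: distances to unvisited — P5=12, P2=18. Nearest is P5 (12).
From P5: distances to unvisited — P2=27. Nearest is P2 (27).
Return P2→Depot: 21.
Total = 8 + 10 + 4 + 12 + 27 + 21 = 82.

Nearest-neighbour total = 82 m; route Depot → P3 → P1 → P4 → P5 → P2 → Depot.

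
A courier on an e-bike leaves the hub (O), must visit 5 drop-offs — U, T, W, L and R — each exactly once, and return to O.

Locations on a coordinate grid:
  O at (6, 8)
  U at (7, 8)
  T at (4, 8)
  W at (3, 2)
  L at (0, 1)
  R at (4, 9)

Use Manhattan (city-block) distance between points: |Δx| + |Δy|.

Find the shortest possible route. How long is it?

With 5 stops there are 5!/2 = 60 distinct round trips (a route and its reverse cost the same).
O - U - T - W - L - R - O: 1+3+7+4+12+3 = 30
O - U - T - W - R - L - O: 1+3+7+8+12+13 = 44
O - U - T - L - W - R - O: 1+3+11+4+8+3 = 30
O - U - T - L - R - W - O: 1+3+11+12+8+9 = 44
O - U - T - R - W - L - O: 1+3+1+8+4+13 = 30
O - U - T - R - L - W - O: 1+3+1+12+4+9 = 30
O - U - W - T - L - R - O: 1+10+7+11+12+3 = 44
O - U - W - T - R - L - O: 1+10+7+1+12+13 = 44
O - U - W - L - T - R - O: 1+10+4+11+1+3 = 30
O - U - W - L - R - T - O: 1+10+4+12+1+2 = 30
O - U - W - R - T - L - O: 1+10+8+1+11+13 = 44
O - U - W - R - L - T - O: 1+10+8+12+11+2 = 44
O - U - L - T - W - R - O: 1+14+11+7+8+3 = 44
O - U - L - T - R - W - O: 1+14+11+1+8+9 = 44
… (46 more)
The minimum is 30.
One optimal route: O → U → T → W → L → R → O (or its reverse).

Minimum total distance: 30.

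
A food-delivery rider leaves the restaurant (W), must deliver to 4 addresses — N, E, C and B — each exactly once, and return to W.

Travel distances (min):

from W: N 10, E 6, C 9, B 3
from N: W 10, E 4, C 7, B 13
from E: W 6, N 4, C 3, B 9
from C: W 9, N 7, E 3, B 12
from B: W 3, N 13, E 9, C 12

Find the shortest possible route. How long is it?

Shortest round trip = 32 min.

There are 12 distinct closed tours to check (reversals are equivalent).
W→N→E→C→B→W: 10+4+3+12+3 = 32
W→N→E→B→C→W: 10+4+9+12+9 = 44
W→N→C→E→B→W: 10+7+3+9+3 = 32
W→N→C→B→E→W: 10+7+12+9+6 = 44
W→N→B→E→C→W: 10+13+9+3+9 = 44
W→N→B→C→E→W: 10+13+12+3+6 = 44
W→E→N→C→B→W: 6+4+7+12+3 = 32
W→E→N→B→C→W: 6+4+13+12+9 = 44
W→E→C→N→B→W: 6+3+7+13+3 = 32
W→E→B→N→C→W: 6+9+13+7+9 = 44
W→C→N→E→B→W: 9+7+4+9+3 = 32
W→C→E→N→B→W: 9+3+4+13+3 = 32
The minimum is 32.
One optimal route: W → N → E → C → B → W (or its reverse).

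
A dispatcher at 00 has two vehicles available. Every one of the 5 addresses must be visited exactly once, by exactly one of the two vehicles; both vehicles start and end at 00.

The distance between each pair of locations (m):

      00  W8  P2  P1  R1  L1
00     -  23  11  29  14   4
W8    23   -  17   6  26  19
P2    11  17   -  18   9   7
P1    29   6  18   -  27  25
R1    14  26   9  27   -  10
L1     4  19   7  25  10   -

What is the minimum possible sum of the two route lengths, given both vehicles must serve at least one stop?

78 m — the smallest possible combined total.

There are 2^4 − 1 = 15 ways to divide the 5 stops into two non-empty groups. For each, the best each vehicle can do is its own shortest tour through its group:
  {W8} + {P2, P1, R1, L1}: 46 + 70 = 116
  {P2} + {W8, P1, R1, L1}: 22 + 70 = 92
  {W8, P2} + {P1, R1, L1}: 51 + 70 = 121
  {P1} + {W8, P2, R1, L1}: 58 + 63 = 121
  {W8, P1} + {P2, R1, L1}: 58 + 34 = 92
  {P2, P1} + {W8, R1, L1}: 58 + 63 = 121
  … (15 splits in total)
  {W8, P2, P1, R1} + {L1}: 70 + 8 = 78  ← best
Best: vehicle 1 00 → W8 → P1 → P2 → R1 → 00 = 70; vehicle 2 00 → L1 → 00 = 8; combined 78.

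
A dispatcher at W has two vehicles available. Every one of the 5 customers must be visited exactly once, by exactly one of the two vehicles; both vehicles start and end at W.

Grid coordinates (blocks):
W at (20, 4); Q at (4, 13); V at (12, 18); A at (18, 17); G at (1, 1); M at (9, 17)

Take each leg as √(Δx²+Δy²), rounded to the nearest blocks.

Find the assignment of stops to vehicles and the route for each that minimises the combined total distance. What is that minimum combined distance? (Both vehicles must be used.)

Minimum combined distance: 82 blocks.

Check every non-empty split of the stops between the two vehicles; for each half take its own optimal tour:
  {Q} + {V, A, G, M}: 36 + 59 = 95
  {V} + {Q, A, G, M}: 32 + 59 = 91
  {Q, V} + {A, G, M}: 43 + 59 = 102
  {A} + {Q, V, G, M}: 26 + 56 = 82
  {Q, A} + {V, G, M}: 46 + 56 = 102
  {V, A} + {Q, G, M}: 35 + 54 = 89
  … (15 splits in total)
Best: vehicle 1 W → A → W = 26; vehicle 2 W → V → M → Q → G → W = 56; combined 82.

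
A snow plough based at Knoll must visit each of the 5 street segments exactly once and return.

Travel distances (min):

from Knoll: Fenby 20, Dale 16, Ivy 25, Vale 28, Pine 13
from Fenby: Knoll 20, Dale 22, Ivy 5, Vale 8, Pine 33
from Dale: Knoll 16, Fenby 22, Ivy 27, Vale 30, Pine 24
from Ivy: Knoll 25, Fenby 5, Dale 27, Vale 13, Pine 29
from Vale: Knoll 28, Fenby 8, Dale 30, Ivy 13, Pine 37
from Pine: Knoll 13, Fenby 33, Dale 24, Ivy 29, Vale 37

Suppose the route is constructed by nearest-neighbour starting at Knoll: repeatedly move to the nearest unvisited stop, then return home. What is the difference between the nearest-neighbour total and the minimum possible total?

The nearest-neighbour route is 4 min longer than optimal.

Knoll: Pine=13, Dale=16, Fenby=20, Ivy=25, Vale=28 ⇒ Pine
Pine: Dale=24, Ivy=29, Fenby=33, Vale=37 ⇒ Dale
Dale: Fenby=22, Ivy=27, Vale=30 ⇒ Fenby
Fenby: Ivy=5, Vale=8 ⇒ Ivy
Ivy: Vale=13 ⇒ Vale
NN route Knoll → Pine → Dale → Fenby → Ivy → Vale → Knoll costs 105.
Optimal: Knoll → Dale → Fenby → Vale → Ivy → Pine → Knoll costs 101 (by enumerating all 60 distinct tours).
Excess = 105 − 101 = 4.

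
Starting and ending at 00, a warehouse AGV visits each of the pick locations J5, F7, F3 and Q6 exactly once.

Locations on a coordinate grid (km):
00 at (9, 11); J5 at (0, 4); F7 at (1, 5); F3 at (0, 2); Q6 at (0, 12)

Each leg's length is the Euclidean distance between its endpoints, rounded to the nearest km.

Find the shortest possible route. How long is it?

With 4 stops there are 4!/2 = 12 distinct round trips (a route and its reverse cost the same).
00 - J5 - F7 - F3 - Q6 - 00: 11+1+3+10+9 = 34
00 - J5 - F7 - Q6 - F3 - 00: 11+1+7+10+13 = 42
00 - J5 - F3 - F7 - Q6 - 00: 11+2+3+7+9 = 32
00 - J5 - F3 - Q6 - F7 - 00: 11+2+10+7+10 = 40
00 - J5 - Q6 - F7 - F3 - 00: 11+8+7+3+13 = 42
00 - J5 - Q6 - F3 - F7 - 00: 11+8+10+3+10 = 42
00 - F7 - J5 - F3 - Q6 - 00: 10+1+2+10+9 = 32
00 - F7 - J5 - Q6 - F3 - 00: 10+1+8+10+13 = 42
00 - F7 - F3 - J5 - Q6 - 00: 10+3+2+8+9 = 32
00 - F7 - Q6 - J5 - F3 - 00: 10+7+8+2+13 = 40
00 - F3 - J5 - F7 - Q6 - 00: 13+2+1+7+9 = 32
00 - F3 - F7 - J5 - Q6 - 00: 13+3+1+8+9 = 34
The minimum is 32.
One optimal route: 00 → J5 → F3 → F7 → Q6 → 00 (or its reverse).

Minimum total distance: 32 km.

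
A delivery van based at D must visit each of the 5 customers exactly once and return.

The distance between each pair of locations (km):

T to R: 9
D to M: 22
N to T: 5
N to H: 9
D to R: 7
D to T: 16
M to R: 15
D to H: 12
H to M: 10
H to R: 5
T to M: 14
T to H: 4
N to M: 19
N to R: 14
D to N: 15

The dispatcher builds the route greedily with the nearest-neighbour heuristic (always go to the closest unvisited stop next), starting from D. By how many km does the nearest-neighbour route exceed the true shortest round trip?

The nearest-neighbour route is 6 km longer than optimal.

D: R=7, H=12, N=15, T=16, M=22 ⇒ R
R: H=5, T=9, N=14, M=15 ⇒ H
H: T=4, N=9, M=10 ⇒ T
T: N=5, M=14 ⇒ N
N: M=19 ⇒ M
NN route D → R → H → T → N → M → D costs 62.
Optimal: D → N → T → H → M → R → D costs 56 (by enumerating all 60 distinct tours).
Excess = 62 − 56 = 6.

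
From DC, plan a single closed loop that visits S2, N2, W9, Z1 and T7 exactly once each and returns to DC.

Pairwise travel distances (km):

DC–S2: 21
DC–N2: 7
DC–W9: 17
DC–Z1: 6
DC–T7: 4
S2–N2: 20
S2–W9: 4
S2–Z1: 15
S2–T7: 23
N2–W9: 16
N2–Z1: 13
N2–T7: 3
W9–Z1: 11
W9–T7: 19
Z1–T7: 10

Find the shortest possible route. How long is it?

Minimum total distance: 48 km.

DC - S2 - N2 - W9 - Z1 - T7 - DC: 21+20+16+11+10+4 = 82
DC - S2 - N2 - W9 - T7 - Z1 - DC: 21+20+16+19+10+6 = 92
DC - S2 - N2 - Z1 - W9 - T7 - DC: 21+20+13+11+19+4 = 88
DC - S2 - N2 - Z1 - T7 - W9 - DC: 21+20+13+10+19+17 = 100
DC - S2 - N2 - T7 - W9 - Z1 - DC: 21+20+3+19+11+6 = 80
DC - S2 - N2 - T7 - Z1 - W9 - DC: 21+20+3+10+11+17 = 82
DC - S2 - W9 - N2 - Z1 - T7 - DC: 21+4+16+13+10+4 = 68
DC - S2 - W9 - N2 - T7 - Z1 - DC: 21+4+16+3+10+6 = 60
DC - S2 - W9 - Z1 - N2 - T7 - DC: 21+4+11+13+3+4 = 56
DC - S2 - W9 - Z1 - T7 - N2 - DC: 21+4+11+10+3+7 = 56
DC - S2 - W9 - T7 - N2 - Z1 - DC: 21+4+19+3+13+6 = 66
DC - S2 - W9 - T7 - Z1 - N2 - DC: 21+4+19+10+13+7 = 74
DC - S2 - Z1 - N2 - W9 - T7 - DC: 21+15+13+16+19+4 = 88
DC - S2 - Z1 - N2 - T7 - W9 - DC: 21+15+13+3+19+17 = 88
… (46 more)
DC - Z1 - S2 - W9 - N2 - T7 - DC: 6+15+4+16+3+4 = 48  ← best
The minimum is 48.
One optimal route: DC → Z1 → S2 → W9 → N2 → T7 → DC (or its reverse).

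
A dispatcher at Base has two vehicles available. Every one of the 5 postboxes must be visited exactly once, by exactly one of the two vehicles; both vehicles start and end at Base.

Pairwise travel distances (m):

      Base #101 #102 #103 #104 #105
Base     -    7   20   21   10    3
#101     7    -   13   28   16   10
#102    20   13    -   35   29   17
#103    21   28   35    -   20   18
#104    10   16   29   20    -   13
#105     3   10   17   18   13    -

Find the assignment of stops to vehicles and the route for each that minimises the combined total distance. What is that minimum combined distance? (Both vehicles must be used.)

Minimum combined distance: 91 m.

Check every non-empty split of the stops between the two vehicles; for each half take its own optimal tour:
  {#101} + {#102, #103, #104, #105}: 14 + 85 = 99
  {#102} + {#101, #103, #104, #105}: 40 + 64 = 104
  {#101, #102} + {#103, #104, #105}: 40 + 51 = 91
  {#103} + {#101, #102, #104, #105}: 42 + 59 = 101
  {#101, #103} + {#102, #104, #105}: 56 + 59 = 115
  {#102, #103} + {#101, #104, #105}: 76 + 39 = 115
  … (15 splits in total)
Best: vehicle 1 Base → #101 → #102 → Base = 40; vehicle 2 Base → #104 → #103 → #105 → Base = 51; combined 91.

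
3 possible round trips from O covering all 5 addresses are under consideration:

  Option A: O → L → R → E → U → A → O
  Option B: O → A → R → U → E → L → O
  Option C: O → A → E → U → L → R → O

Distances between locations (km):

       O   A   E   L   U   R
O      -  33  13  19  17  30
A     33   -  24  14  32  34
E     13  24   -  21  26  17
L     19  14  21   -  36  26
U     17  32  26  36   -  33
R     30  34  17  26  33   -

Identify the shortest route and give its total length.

Option A: 19 + 26 + 17 + 26 + 32 + 33 = 153
Option B: 33 + 34 + 33 + 26 + 21 + 19 = 166
Option C: 33 + 24 + 26 + 36 + 26 + 30 = 175

Shortest is Option A, total 153 km.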